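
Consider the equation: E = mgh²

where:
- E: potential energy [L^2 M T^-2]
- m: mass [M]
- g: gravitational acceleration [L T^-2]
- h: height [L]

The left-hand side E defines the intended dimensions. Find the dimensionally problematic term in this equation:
The right-hand side term mgh²

E has dimensions [L^2 M T^-2], but mgh² has dimensions [L^3 M T^-2], so the term mgh² is dimensionally wrong for E.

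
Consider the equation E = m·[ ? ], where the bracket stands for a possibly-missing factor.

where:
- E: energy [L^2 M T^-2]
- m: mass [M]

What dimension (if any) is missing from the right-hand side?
[L^2 T^-2] — velocity squared (e.g. v²)

E has dimensions [L^2 M T^-2]; m has dimensions [M].
The bracketed factor must supply [L^2 M T^-2] / [M] = [L^2 T^-2].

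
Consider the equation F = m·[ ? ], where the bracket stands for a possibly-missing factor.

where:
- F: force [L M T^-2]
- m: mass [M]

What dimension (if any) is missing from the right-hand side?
[L T^-2] — acceleration (e.g. a)

F has dimensions [L M T^-2]; m has dimensions [M].
The bracketed factor must supply [L M T^-2] / [M] = [L T^-2].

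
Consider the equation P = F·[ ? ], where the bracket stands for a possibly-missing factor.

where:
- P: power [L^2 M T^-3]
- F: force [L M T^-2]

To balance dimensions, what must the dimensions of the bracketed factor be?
[L T^-1] — velocity (e.g. v)

P has dimensions [L^2 M T^-3]; F has dimensions [L M T^-2].
The bracketed factor must supply [L^2 M T^-3] / [L M T^-2] = [L T^-1].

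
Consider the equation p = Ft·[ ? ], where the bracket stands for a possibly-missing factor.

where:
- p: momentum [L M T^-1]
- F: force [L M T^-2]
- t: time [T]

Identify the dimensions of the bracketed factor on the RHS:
Nothing is missing — the bracketed factor must be dimensionless.

p has dimensions [L M T^-1] and Ft already has dimensions [L M T^-1], so p = Ft is dimensionally complete.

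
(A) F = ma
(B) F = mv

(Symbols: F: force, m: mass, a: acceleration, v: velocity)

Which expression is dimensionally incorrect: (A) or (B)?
(B)

(A) F = ma: LHS [L M T^-2], RHS [L M T^-2] ✓
(B) F = mv: LHS [L M T^-2], RHS [L M T^-1] ✗

Expression (B) F = mv is dimensionally incorrect.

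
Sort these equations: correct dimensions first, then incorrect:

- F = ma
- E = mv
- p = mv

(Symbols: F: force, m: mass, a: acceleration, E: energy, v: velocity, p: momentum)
Dimensionally correct: F = ma, p = mv
Dimensionally incorrect: E = mv
Ordered (correct first, then incorrect): F = ma, p = mv, E = mv

- F = ma: LHS [L M T^-2], RHS [L M T^-2] → correct ✓
- E = mv: LHS [L^2 M T^-2], RHS [L M T^-1] → incorrect ✗
- p = mv: LHS [L M T^-1], RHS [L M T^-1] → correct ✓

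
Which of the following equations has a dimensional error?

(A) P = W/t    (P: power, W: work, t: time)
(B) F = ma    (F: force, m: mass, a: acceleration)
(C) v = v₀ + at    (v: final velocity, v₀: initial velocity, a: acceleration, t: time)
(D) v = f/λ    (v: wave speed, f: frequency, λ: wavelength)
(D) v = f/λ

The equation (D) v = f/λ is dimensionally incorrect.

LHS (v): [L T^-1]
RHS (f/λ): [L^-1 T^-1] ✗

The dimensions do not match. The other three equations balance.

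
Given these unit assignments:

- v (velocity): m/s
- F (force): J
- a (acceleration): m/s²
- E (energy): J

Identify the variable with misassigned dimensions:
F

The variable F (force) should have units N, not J.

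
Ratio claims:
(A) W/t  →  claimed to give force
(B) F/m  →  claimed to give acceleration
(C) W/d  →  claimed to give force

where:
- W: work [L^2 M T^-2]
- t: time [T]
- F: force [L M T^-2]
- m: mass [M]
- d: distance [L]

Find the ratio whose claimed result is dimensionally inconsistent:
(A) W/t does not give force

(A) W/t: [L^2 M T^-3] ≠ force [L M T^-2] ✗
(B) F/m: [L T^-2] = acceleration [L T^-2] ✓
(C) W/d: [L M T^-2] = force [L M T^-2] ✓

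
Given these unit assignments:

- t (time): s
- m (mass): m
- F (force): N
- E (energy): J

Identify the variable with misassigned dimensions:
m

The variable m (mass) should have units kg, not m.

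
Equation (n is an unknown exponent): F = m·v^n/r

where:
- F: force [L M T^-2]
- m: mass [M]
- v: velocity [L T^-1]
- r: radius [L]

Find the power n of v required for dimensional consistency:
n = 2

F has dimensions [L M T^-2]; v has dimensions [L T^-1].
The rest of the RHS has dimensions [L^-1 M], so v^n must supply [L^2 T^-2].
With n = 2: m·v^2/r has dimensions [L M T^-2], matching the LHS ✓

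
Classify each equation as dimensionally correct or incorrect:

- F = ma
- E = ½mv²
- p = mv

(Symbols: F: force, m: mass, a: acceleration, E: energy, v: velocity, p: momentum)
Dimensionally correct: F = ma, E = ½mv², p = mv
Dimensionally incorrect: none
Ordered (correct first, then incorrect): F = ma, E = ½mv², p = mv

- F = ma: LHS [L M T^-2], RHS [L M T^-2] → correct ✓
- E = ½mv²: LHS [L^2 M T^-2], RHS [L^2 M T^-2] → correct ✓
- p = mv: LHS [L M T^-1], RHS [L M T^-1] → correct ✓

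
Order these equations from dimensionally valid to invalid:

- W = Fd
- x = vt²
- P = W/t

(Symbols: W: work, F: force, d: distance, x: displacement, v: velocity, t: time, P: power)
Dimensionally correct: W = Fd, P = W/t
Dimensionally incorrect: x = vt²
Ordered (correct first, then incorrect): W = Fd, P = W/t, x = vt²

- W = Fd: LHS [L^2 M T^-2], RHS [L^2 M T^-2] → correct ✓
- x = vt²: LHS [L], RHS [L T] → incorrect ✗
- P = W/t: LHS [L^2 M T^-3], RHS [L^2 M T^-3] → correct ✓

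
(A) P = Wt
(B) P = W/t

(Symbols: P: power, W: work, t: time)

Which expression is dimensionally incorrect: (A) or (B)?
(A)

(A) P = Wt: LHS [L^2 M T^-3], RHS [L^2 M T^-1] ✗
(B) P = W/t: LHS [L^2 M T^-3], RHS [L^2 M T^-3] ✓

Expression (A) P = Wt is dimensionally incorrect.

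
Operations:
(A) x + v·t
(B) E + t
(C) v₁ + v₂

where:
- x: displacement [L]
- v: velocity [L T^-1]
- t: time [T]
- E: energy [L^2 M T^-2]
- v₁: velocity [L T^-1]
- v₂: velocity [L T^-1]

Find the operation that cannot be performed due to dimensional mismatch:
(B) E + t

(A) x + v·t: x [L] and v·t [L] — same dimensions ✓
(B) E + t: E [L^2 M T^-2] and t [T] — different dimensions cannot be added/subtracted ✗
(C) v₁ + v₂: v₁ [L T^-1] and v₂ [L T^-1] — same dimensions ✓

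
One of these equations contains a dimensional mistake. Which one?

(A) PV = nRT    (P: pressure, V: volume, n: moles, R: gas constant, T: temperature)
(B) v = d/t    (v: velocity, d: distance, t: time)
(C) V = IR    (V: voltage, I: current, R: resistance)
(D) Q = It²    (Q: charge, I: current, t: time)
(D) Q = It²

The equation (D) Q = It² is dimensionally incorrect.

LHS (Q): [I T]
RHS (It²): [I T^2] ✗

The dimensions do not match. The other three equations balance.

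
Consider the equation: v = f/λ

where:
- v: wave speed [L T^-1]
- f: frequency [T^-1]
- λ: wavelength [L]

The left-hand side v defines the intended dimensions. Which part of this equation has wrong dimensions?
The right-hand side term f/λ

v has dimensions [L T^-1], but f/λ has dimensions [L^-1 T^-1], so the term f/λ is dimensionally wrong for v.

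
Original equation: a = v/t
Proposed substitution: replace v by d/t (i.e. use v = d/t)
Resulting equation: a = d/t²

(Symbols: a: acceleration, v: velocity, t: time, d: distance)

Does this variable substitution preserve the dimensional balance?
Yes

[v] = [L T^-1] and [d/t] = [L T^-1]. These match, so the substitution replaces a quantity by one of the same dimensions and the result a = d/t² has LHS [L T^-2] vs RHS [L T^-2] — still consistent.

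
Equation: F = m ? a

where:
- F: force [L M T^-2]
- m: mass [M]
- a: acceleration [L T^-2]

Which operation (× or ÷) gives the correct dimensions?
multiplication (×): F = m × a

F [L M T^-2]; m [M]; a [L T^-2].
m × a → [L M T^-2] ✓
m ÷ a → [L^-1 M T^2] ✗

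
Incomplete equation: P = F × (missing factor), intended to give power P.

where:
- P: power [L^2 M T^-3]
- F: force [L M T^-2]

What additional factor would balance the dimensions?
v (velocity), dimensions [L T^-1]

P has dimensions [L^2 M T^-3] and F has dimensions [L M T^-2].
The missing factor must have dimensions [L^2 M T^-3] / [L M T^-2] = [L T^-1], i.e. velocity (v).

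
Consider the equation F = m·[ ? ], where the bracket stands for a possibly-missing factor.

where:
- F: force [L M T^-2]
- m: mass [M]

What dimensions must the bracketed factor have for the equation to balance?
[L T^-2] — acceleration (e.g. a)

F has dimensions [L M T^-2]; m has dimensions [M].
The bracketed factor must supply [L M T^-2] / [M] = [L T^-2].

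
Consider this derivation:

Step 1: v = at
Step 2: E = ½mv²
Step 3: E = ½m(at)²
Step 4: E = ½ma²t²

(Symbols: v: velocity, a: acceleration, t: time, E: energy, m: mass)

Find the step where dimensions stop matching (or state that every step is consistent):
No step introduces an error — all steps are dimensionally consistent.

Step 1: v = at → LHS [L T^-1], RHS [L T^-1] ✓
Step 2: E = ½mv² → LHS [L^2 M T^-2], RHS [L^2 M T^-2] ✓
Step 3: E = ½m(at)² → LHS [L^2 M T^-2], RHS [L^2 M T^-2] ✓
Step 4: E = ½ma²t² → LHS [L^2 M T^-2], RHS [L^2 M T^-2] ✓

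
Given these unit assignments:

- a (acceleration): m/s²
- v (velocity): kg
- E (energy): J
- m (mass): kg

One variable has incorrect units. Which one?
v

The variable v (velocity) should have units m/s, not kg.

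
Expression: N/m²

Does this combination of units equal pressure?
Yes

The expression N/m² has dimensions [L^-1 M T^-2], which is exactly pressure [L^-1 M T^-2].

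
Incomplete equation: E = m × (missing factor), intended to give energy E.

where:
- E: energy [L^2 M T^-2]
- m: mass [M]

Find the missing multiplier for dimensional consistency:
v² (velocity squared), dimensions [L^2 T^-2]

E has dimensions [L^2 M T^-2] and m has dimensions [M].
The missing factor must have dimensions [L^2 M T^-2] / [M] = [L^2 T^-2], i.e. velocity squared (v²).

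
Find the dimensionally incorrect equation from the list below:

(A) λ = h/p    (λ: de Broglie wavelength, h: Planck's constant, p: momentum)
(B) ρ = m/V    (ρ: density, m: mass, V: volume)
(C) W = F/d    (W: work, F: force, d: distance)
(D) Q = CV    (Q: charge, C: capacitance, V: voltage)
(C) W = F/d

The equation (C) W = F/d is dimensionally incorrect.

LHS (W): [L^2 M T^-2]
RHS (F/d): [M T^-2] ✗

The dimensions do not match. The other three equations balance.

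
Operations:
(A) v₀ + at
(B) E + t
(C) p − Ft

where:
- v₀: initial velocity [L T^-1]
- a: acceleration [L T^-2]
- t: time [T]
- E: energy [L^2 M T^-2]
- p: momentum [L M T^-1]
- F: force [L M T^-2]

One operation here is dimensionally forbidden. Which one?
(B) E + t

(A) v₀ + at: v₀ [L T^-1] and at [L T^-1] — same dimensions ✓
(B) E + t: E [L^2 M T^-2] and t [T] — different dimensions cannot be added/subtracted ✗
(C) p − Ft: p [L M T^-1] and Ft [L M T^-1] — same dimensions ✓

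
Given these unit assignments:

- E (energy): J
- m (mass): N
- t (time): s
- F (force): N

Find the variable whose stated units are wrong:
m

The variable m (mass) should have units kg, not N.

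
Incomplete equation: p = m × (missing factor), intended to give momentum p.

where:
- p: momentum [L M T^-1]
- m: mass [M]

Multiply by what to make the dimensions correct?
v (velocity), dimensions [L T^-1]

p has dimensions [L M T^-1] and m has dimensions [M].
The missing factor must have dimensions [L M T^-1] / [M] = [L T^-1], i.e. velocity (v).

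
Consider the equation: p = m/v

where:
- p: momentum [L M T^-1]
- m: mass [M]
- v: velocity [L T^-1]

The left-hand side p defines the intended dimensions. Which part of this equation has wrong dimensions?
The right-hand side term m/v

p has dimensions [L M T^-1], but m/v has dimensions [L^-1 M T], so the term m/v is dimensionally wrong for p.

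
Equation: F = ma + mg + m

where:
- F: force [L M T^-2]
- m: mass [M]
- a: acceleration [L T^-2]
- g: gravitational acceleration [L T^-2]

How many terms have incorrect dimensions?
1

LHS F: [L M T^-2]
- ma: [L M T^-2] ✓
- mg: [L M T^-2] ✓
- m: [M] ✗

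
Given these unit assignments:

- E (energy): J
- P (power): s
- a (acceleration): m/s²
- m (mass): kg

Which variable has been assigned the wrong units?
P

The variable P (power) should have units W, not s.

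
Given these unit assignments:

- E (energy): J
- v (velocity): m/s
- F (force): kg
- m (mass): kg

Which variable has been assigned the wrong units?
F

The variable F (force) should have units N, not kg.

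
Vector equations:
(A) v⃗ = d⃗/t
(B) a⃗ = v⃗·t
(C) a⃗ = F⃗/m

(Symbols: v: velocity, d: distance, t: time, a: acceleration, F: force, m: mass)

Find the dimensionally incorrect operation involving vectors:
(B) a⃗ = v⃗·t

(A) v⃗ = d⃗/t: LHS [L T^-1], RHS [L T^-1] ✓ — displacement (vector) divided by time (scalar)
(B) a⃗ = v⃗·t: LHS [L T^-2], RHS [L] ✗ — acceleration is velocity per time; should be v⃗/t
(C) a⃗ = F⃗/m: LHS [L T^-2], RHS [L T^-2] ✓ — force (vector) divided by mass (scalar)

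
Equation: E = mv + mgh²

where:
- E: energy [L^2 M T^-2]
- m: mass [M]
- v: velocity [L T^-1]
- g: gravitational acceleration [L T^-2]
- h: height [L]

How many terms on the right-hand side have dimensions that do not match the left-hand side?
2

LHS E: [L^2 M T^-2]
- mv: [L M T^-1] ✗
- mgh²: [L^3 M T^-2] ✗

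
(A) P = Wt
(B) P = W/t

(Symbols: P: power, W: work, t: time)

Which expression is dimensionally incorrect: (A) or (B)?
(A)

(A) P = Wt: LHS [L^2 M T^-3], RHS [L^2 M T^-1] ✗
(B) P = W/t: LHS [L^2 M T^-3], RHS [L^2 M T^-3] ✓

Expression (A) P = Wt is dimensionally incorrect.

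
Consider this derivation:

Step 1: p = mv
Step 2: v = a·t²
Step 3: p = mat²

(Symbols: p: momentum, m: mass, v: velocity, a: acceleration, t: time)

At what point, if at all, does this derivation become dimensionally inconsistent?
Step 2

Step 1: p = mv → LHS [L M T^-1], RHS [L M T^-1] ✓
Step 2: v = a·t² → LHS [L T^-1], RHS [L] ✗

The first dimensional inconsistency appears in step 2: v = a·t²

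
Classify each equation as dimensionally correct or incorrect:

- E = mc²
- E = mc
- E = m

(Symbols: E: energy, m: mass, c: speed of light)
Dimensionally correct: E = mc²
Dimensionally incorrect: E = mc, E = m
Ordered (correct first, then incorrect): E = mc², E = mc, E = m

- E = mc²: LHS [L^2 M T^-2], RHS [L^2 M T^-2] → correct ✓
- E = mc: LHS [L^2 M T^-2], RHS [L M T^-1] → incorrect ✗
- E = m: LHS [L^2 M T^-2], RHS [M] → incorrect ✗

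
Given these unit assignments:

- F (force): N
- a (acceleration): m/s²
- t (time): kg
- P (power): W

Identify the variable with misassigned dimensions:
t

The variable t (time) should have units s, not kg.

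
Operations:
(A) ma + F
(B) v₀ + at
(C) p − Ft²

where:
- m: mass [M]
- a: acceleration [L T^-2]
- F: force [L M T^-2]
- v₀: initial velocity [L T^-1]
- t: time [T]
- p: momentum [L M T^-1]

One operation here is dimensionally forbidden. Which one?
(C) p − Ft²

(A) ma + F: ma [L M T^-2] and F [L M T^-2] — same dimensions ✓
(B) v₀ + at: v₀ [L T^-1] and at [L T^-1] — same dimensions ✓
(C) p − Ft²: p [L M T^-1] and Ft² [L M] — different dimensions cannot be added/subtracted ✗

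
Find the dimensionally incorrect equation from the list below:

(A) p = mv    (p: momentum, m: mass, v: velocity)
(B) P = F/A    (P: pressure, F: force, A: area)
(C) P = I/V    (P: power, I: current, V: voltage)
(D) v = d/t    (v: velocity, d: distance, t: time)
(C) P = I/V

The equation (C) P = I/V is dimensionally incorrect.

LHS (P): [L^2 M T^-3]
RHS (I/V): [I^2 L^-2 M^-1 T^3] ✗

The dimensions do not match. The other three equations balance.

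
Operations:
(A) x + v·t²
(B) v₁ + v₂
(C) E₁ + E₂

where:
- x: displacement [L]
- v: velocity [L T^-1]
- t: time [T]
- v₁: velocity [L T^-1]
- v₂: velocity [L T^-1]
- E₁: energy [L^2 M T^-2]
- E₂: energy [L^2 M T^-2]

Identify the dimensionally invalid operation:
(A) x + v·t²

(A) x + v·t²: x [L] and v·t² [L T] — different dimensions cannot be added/subtracted ✗
(B) v₁ + v₂: v₁ [L T^-1] and v₂ [L T^-1] — same dimensions ✓
(C) E₁ + E₂: E₁ [L^2 M T^-2] and E₂ [L^2 M T^-2] — same dimensions ✓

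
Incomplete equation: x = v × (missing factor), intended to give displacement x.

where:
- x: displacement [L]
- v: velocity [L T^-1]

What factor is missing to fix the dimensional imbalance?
t (time), dimensions [T]

x has dimensions [L] and v has dimensions [L T^-1].
The missing factor must have dimensions [L] / [L T^-1] = [T], i.e. time (t).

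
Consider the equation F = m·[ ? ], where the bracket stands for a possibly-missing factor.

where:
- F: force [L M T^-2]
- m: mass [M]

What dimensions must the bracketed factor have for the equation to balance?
[L T^-2] — acceleration (e.g. a)

F has dimensions [L M T^-2]; m has dimensions [M].
The bracketed factor must supply [L M T^-2] / [M] = [L T^-2].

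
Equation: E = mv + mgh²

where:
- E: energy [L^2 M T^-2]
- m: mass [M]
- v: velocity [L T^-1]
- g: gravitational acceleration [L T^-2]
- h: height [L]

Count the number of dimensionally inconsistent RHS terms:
2

LHS E: [L^2 M T^-2]
- mv: [L M T^-1] ✗
- mgh²: [L^3 M T^-2] ✗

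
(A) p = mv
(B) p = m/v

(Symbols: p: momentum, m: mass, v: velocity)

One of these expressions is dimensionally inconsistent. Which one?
(B)

(A) p = mv: LHS [L M T^-1], RHS [L M T^-1] ✓
(B) p = m/v: LHS [L M T^-1], RHS [L^-1 M T] ✗

Expression (B) p = m/v is dimensionally incorrect.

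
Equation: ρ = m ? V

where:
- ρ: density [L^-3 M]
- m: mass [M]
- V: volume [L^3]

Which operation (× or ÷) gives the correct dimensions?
division (÷): ρ = m ÷ V

ρ [L^-3 M]; m [M]; V [L^3].
m × V → [L^3 M] ✗
m ÷ V → [L^-3 M] ✓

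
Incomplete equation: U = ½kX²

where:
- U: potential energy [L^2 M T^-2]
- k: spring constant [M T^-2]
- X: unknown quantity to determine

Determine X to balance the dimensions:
X = x (displacement), dimensions [L]

U has dimensions [L^2 M T^-2]; the rest of the RHS (½k) has dimensions [M T^-2].
So X² must have dimensions [L^2], i.e. X has dimensions [L] — X = x (displacement).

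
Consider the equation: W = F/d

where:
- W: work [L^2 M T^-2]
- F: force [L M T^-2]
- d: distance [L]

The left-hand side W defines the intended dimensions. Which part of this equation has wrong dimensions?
The right-hand side term F/d

W has dimensions [L^2 M T^-2], but F/d has dimensions [M T^-2], so the term F/d is dimensionally wrong for W.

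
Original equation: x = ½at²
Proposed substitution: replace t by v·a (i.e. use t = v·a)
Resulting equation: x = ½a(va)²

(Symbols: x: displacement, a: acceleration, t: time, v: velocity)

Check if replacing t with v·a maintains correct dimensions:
No

[t] = [T] and [v·a] = [L^2 T^-3]. These differ, so the substitution replaces a quantity by one of different dimensions and the result x = ½a(va)² has LHS [L] vs RHS [L^5 T^-8] — inconsistent.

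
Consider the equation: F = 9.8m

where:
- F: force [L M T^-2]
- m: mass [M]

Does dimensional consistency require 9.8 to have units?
Yes

F has dimensions [L M T^-2], while m alone has dimensions [M]. For the equation to balance, the factor 9.8 must carry dimensions [L T^-2] — it is a dimensional constant (a numerical value of a physical quantity with its units suppressed), not a pure number.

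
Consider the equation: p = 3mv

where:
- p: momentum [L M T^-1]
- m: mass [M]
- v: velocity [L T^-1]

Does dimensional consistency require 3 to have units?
No

p has dimensions [L M T^-1] and mv already has dimensions [L M T^-1], so the equation balances without 3 contributing any dimensions. 3 is a pure (dimensionless) number; changing or removing it would not affect dimensional consistency.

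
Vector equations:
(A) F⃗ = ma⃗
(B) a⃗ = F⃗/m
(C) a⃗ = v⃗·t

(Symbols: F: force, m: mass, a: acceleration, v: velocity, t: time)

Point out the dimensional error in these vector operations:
(C) a⃗ = v⃗·t

(A) F⃗ = ma⃗: LHS [L M T^-2], RHS [L M T^-2] ✓ — Force and acceleration are vectors, mass is a scalar
(B) a⃗ = F⃗/m: LHS [L T^-2], RHS [L T^-2] ✓ — force (vector) divided by mass (scalar)
(C) a⃗ = v⃗·t: LHS [L T^-2], RHS [L] ✗ — acceleration is velocity per time; should be v⃗/t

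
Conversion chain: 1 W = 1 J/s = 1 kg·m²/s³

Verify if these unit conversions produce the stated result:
The chain is correct (no errors).

Correct: Watt is Joule per second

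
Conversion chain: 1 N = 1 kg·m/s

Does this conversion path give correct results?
The chain is incorrect (it contains an error).

Incorrect: Newton is kg·m/s², not kg·m/s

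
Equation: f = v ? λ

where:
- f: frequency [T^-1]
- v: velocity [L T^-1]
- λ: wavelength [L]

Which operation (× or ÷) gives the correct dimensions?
division (÷): f = v ÷ λ

f [T^-1]; v [L T^-1]; λ [L].
v × λ → [L^2 T^-1] ✗
v ÷ λ → [T^-1] ✓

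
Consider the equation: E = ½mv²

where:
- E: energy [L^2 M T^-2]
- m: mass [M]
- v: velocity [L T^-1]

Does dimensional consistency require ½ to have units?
No

E has dimensions [L^2 M T^-2] and mv² already has dimensions [L^2 M T^-2], so the equation balances without ½ contributing any dimensions. ½ is a pure (dimensionless) number; changing or removing it would not affect dimensional consistency.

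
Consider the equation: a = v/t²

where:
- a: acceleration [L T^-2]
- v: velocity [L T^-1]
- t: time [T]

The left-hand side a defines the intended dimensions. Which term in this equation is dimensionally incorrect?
The right-hand side term v/t²

a has dimensions [L T^-2], but v/t² has dimensions [L T^-3], so the term v/t² is dimensionally wrong for a.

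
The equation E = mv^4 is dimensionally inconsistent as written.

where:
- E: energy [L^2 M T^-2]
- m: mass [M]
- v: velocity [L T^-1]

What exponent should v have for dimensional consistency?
The exponent of v should be 2: E = mv^2

The LHS E has dimensions [L^2 M T^-2]; v has dimensions [L T^-1].
As written, the RHS mv^4 (exponent 4 on v) has dimensions [L^4 M T^-4], which does not match.
With exponent 2, the RHS mv^2 has dimensions [L^2 M T^-2], matching the LHS.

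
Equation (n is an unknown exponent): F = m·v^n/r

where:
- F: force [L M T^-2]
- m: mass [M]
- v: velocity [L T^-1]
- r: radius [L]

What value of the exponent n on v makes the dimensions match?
n = 2

F has dimensions [L M T^-2]; v has dimensions [L T^-1].
The rest of the RHS has dimensions [L^-1 M], so v^n must supply [L^2 T^-2].
With n = 2: m·v^2/r has dimensions [L M T^-2], matching the LHS ✓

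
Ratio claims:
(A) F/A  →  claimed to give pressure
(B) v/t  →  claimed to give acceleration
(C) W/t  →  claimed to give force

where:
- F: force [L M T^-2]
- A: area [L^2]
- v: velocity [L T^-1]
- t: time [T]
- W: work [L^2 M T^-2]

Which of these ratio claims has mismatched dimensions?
(C) W/t does not give force

(A) F/A: [L^-1 M T^-2] = pressure [L^-1 M T^-2] ✓
(B) v/t: [L T^-2] = acceleration [L T^-2] ✓
(C) W/t: [L^2 M T^-3] ≠ force [L M T^-2] ✗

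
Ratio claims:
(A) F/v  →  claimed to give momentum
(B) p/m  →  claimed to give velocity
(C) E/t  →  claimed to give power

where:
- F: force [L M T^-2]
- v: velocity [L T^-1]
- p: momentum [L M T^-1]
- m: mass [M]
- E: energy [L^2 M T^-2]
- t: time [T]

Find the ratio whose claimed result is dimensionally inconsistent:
(A) F/v does not give momentum

(A) F/v: [M T^-1] ≠ momentum [L M T^-1] ✗
(B) p/m: [L T^-1] = velocity [L T^-1] ✓
(C) E/t: [L^2 M T^-3] = power [L^2 M T^-3] ✓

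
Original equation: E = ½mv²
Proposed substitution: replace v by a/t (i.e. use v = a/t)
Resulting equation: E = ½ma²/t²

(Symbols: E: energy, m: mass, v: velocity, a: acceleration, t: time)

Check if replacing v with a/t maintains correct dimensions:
No

[v] = [L T^-1] and [a/t] = [L T^-3]. These differ, so the substitution replaces a quantity by one of different dimensions and the result E = ½ma²/t² has LHS [L^2 M T^-2] vs RHS [L^2 M T^-6] — inconsistent.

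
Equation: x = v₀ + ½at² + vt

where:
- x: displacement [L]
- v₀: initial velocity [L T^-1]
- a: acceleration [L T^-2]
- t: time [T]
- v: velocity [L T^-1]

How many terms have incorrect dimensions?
1

LHS x: [L]
- v₀: [L T^-1] ✗
- ½at²: [L] ✓
- vt: [L] ✓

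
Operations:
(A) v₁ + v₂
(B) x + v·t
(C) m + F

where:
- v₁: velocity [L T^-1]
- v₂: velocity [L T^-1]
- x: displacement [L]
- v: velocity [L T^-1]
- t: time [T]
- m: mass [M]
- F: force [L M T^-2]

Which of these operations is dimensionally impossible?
(C) m + F

(A) v₁ + v₂: v₁ [L T^-1] and v₂ [L T^-1] — same dimensions ✓
(B) x + v·t: x [L] and v·t [L] — same dimensions ✓
(C) m + F: m [M] and F [L M T^-2] — different dimensions cannot be added/subtracted ✗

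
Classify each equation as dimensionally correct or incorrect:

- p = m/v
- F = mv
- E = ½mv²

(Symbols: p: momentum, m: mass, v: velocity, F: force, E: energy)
Dimensionally correct: E = ½mv²
Dimensionally incorrect: p = m/v, F = mv
Ordered (correct first, then incorrect): E = ½mv², p = m/v, F = mv

- p = m/v: LHS [L M T^-1], RHS [L^-1 M T] → incorrect ✗
- F = mv: LHS [L M T^-2], RHS [L M T^-1] → incorrect ✗
- E = ½mv²: LHS [L^2 M T^-2], RHS [L^2 M T^-2] → correct ✓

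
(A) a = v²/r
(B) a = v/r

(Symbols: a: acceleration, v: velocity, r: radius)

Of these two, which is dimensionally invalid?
(B)

(A) a = v²/r: LHS [L T^-2], RHS [L T^-2] ✓
(B) a = v/r: LHS [L T^-2], RHS [T^-1] ✗

Expression (B) a = v/r is dimensionally incorrect.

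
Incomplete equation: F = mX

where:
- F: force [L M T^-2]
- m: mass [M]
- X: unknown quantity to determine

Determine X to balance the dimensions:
X = a (acceleration), dimensions [L T^-2]

F has dimensions [L M T^-2]; the rest of the RHS (m) has dimensions [M].
So X must have dimensions [L T^-2] — X = a (acceleration).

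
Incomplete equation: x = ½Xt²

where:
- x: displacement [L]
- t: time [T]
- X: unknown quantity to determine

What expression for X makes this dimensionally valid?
X = a (acceleration), dimensions [L T^-2]

x has dimensions [L]; the rest of the RHS (½ t²) has dimensions [T^2].
So X must have dimensions [L T^-2] — X = a (acceleration).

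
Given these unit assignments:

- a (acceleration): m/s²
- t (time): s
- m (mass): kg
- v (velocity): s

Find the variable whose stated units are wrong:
v

The variable v (velocity) should have units m/s, not s.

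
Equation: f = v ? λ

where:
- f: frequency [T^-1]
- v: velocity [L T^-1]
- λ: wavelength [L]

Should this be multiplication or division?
division (÷): f = v ÷ λ

f [T^-1]; v [L T^-1]; λ [L].
v × λ → [L^2 T^-1] ✗
v ÷ λ → [T^-1] ✓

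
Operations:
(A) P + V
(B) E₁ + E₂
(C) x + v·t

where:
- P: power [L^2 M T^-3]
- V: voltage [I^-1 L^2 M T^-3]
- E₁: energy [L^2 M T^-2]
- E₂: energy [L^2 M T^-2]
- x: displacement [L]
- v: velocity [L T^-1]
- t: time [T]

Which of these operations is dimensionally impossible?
(A) P + V

(A) P + V: P [L^2 M T^-3] and V [I^-1 L^2 M T^-3] — different dimensions cannot be added/subtracted ✗
(B) E₁ + E₂: E₁ [L^2 M T^-2] and E₂ [L^2 M T^-2] — same dimensions ✓
(C) x + v·t: x [L] and v·t [L] — same dimensions ✓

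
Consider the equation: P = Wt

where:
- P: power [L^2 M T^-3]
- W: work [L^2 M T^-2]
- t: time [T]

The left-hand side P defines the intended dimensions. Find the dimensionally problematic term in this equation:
The right-hand side term Wt

P has dimensions [L^2 M T^-3], but Wt has dimensions [L^2 M T^-1], so the term Wt is dimensionally wrong for P.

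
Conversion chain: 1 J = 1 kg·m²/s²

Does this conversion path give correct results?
The chain is correct (no errors).

Correct: Joule is defined as kg·m²/s²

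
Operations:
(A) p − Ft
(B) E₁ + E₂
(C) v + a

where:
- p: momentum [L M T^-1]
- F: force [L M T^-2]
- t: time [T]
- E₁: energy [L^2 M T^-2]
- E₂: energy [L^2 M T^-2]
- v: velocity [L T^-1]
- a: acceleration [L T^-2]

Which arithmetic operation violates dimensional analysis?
(C) v + a

(A) p − Ft: p [L M T^-1] and Ft [L M T^-1] — same dimensions ✓
(B) E₁ + E₂: E₁ [L^2 M T^-2] and E₂ [L^2 M T^-2] — same dimensions ✓
(C) v + a: v [L T^-1] and a [L T^-2] — different dimensions cannot be added/subtracted ✗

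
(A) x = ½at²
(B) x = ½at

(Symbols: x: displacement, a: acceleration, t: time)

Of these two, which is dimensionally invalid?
(B)

(A) x = ½at²: LHS [L], RHS [L] ✓
(B) x = ½at: LHS [L], RHS [L T^-1] ✗

Expression (B) x = ½at is dimensionally incorrect.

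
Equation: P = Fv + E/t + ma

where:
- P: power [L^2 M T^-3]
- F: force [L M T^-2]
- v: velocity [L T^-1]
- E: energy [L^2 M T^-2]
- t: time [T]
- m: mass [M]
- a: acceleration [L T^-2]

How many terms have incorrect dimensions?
1

LHS P: [L^2 M T^-3]
- Fv: [L^2 M T^-3] ✓
- E/t: [L^2 M T^-3] ✓
- ma: [L M T^-2] ✗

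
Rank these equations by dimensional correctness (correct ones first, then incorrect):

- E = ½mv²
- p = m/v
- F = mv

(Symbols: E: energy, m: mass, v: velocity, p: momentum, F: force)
Dimensionally correct: E = ½mv²
Dimensionally incorrect: p = m/v, F = mv
Ordered (correct first, then incorrect): E = ½mv², p = m/v, F = mv

- E = ½mv²: LHS [L^2 M T^-2], RHS [L^2 M T^-2] → correct ✓
- p = m/v: LHS [L M T^-1], RHS [L^-1 M T] → incorrect ✗
- F = mv: LHS [L M T^-2], RHS [L M T^-1] → incorrect ✗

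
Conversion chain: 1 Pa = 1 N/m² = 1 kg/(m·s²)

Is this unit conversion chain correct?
The chain is correct (no errors).

Correct: Pascal is Newton per square meter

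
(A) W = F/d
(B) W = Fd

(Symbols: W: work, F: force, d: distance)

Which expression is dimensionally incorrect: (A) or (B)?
(A)

(A) W = F/d: LHS [L^2 M T^-2], RHS [M T^-2] ✗
(B) W = Fd: LHS [L^2 M T^-2], RHS [L^2 M T^-2] ✓

Expression (A) W = F/d is dimensionally incorrect.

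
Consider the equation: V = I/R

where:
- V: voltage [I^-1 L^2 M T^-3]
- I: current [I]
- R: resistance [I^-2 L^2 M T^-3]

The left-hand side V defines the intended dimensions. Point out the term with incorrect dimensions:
The right-hand side term I/R

V has dimensions [I^-1 L^2 M T^-3], but I/R has dimensions [I^3 L^-2 M^-1 T^3], so the term I/R is dimensionally wrong for V.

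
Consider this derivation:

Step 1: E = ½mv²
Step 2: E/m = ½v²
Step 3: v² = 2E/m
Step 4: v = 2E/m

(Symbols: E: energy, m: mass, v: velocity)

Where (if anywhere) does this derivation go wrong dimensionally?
Step 4

Step 1: E = ½mv² → LHS [L^2 M T^-2], RHS [L^2 M T^-2] ✓
Step 2: E/m = ½v² → LHS [L^2 T^-2], RHS [L^2 T^-2] ✓
Step 3: v² = 2E/m → LHS [L^2 T^-2], RHS [L^2 T^-2] ✓
Step 4: v = 2E/m → LHS [L T^-1], RHS [L^2 T^-2] ✗

The first dimensional inconsistency appears in step 4: v = 2E/m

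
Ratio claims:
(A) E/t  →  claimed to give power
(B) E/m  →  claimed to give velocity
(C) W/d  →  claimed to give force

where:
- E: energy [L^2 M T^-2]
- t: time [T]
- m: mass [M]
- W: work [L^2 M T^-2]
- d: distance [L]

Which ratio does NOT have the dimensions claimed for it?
(B) E/m does not give velocity

(A) E/t: [L^2 M T^-3] = power [L^2 M T^-3] ✓
(B) E/m: [L^2 T^-2] ≠ velocity [L T^-1] ✗
(C) W/d: [L M T^-2] = force [L M T^-2] ✓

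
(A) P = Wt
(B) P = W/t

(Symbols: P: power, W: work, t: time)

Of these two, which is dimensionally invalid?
(A)

(A) P = Wt: LHS [L^2 M T^-3], RHS [L^2 M T^-1] ✗
(B) P = W/t: LHS [L^2 M T^-3], RHS [L^2 M T^-3] ✓

Expression (A) P = Wt is dimensionally incorrect.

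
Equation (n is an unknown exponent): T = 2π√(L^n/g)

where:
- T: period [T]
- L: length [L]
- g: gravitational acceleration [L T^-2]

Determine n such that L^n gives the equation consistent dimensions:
n = 1

T has dimensions [T]; L has dimensions [L].
With n = 1: 2π√(L^1/g) has dimensions [T], matching the LHS ✓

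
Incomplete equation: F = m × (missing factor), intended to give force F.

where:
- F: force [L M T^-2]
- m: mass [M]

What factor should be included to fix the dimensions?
a (acceleration), dimensions [L T^-2]

F has dimensions [L M T^-2] and m has dimensions [M].
The missing factor must have dimensions [L M T^-2] / [M] = [L T^-2], i.e. acceleration (a).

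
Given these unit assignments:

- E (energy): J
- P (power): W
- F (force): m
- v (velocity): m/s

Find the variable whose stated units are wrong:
F

The variable F (force) should have units N, not m.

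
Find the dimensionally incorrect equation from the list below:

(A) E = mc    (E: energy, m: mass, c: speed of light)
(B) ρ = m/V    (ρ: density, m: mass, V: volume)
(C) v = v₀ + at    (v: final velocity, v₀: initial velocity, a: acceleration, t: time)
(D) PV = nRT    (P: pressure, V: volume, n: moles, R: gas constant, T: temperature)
(A) E = mc

The equation (A) E = mc is dimensionally incorrect.

LHS (E): [L^2 M T^-2]
RHS (mc): [L M T^-1] ✗

The dimensions do not match. The other three equations balance.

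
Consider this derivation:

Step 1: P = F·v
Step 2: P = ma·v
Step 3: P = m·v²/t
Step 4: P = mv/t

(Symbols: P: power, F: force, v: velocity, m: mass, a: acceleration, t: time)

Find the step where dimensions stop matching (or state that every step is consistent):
Step 4

Step 1: P = F·v → LHS [L^2 M T^-3], RHS [L^2 M T^-3] ✓
Step 2: P = ma·v → LHS [L^2 M T^-3], RHS [L^2 M T^-3] ✓
Step 3: P = m·v²/t → LHS [L^2 M T^-3], RHS [L^2 M T^-3] ✓
Step 4: P = mv/t → LHS [L^2 M T^-3], RHS [L M T^-2] ✗

The first dimensional inconsistency appears in step 4: P = mv/t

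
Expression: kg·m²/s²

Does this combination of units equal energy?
Yes

The expression kg·m²/s² has dimensions [L^2 M T^-2], which is exactly energy [L^2 M T^-2].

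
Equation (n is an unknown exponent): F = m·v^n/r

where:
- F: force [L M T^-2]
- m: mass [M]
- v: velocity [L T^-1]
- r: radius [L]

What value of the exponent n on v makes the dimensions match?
n = 2

F has dimensions [L M T^-2]; v has dimensions [L T^-1].
The rest of the RHS has dimensions [L^-1 M], so v^n must supply [L^2 T^-2].
With n = 2: m·v^2/r has dimensions [L M T^-2], matching the LHS ✓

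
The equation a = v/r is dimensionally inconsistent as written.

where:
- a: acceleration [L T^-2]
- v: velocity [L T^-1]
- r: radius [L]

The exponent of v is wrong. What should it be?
The exponent of v should be 2: a = v^2/r

The LHS a has dimensions [L T^-2]; v has dimensions [L T^-1].
As written, the RHS v/r (exponent 1 on v) has dimensions [T^-1], which does not match.
With exponent 2, the RHS v^2/r has dimensions [L T^-2], matching the LHS.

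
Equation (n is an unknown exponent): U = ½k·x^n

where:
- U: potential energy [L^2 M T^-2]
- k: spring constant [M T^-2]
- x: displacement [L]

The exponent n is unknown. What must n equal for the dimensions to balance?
n = 2

U has dimensions [L^2 M T^-2]; x has dimensions [L].
The rest of the RHS has dimensions [M T^-2], so x^n must supply [L^2].
With n = 2: ½k·x^2 has dimensions [L^2 M T^-2], matching the LHS ✓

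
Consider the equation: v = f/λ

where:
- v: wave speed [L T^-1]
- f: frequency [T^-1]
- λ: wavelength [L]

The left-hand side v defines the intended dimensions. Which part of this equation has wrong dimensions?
The right-hand side term f/λ

v has dimensions [L T^-1], but f/λ has dimensions [L^-1 T^-1], so the term f/λ is dimensionally wrong for v.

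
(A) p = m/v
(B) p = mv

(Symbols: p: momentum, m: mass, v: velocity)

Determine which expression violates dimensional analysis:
(A)

(A) p = m/v: LHS [L M T^-1], RHS [L^-1 M T] ✗
(B) p = mv: LHS [L M T^-1], RHS [L M T^-1] ✓

Expression (A) p = m/v is dimensionally incorrect.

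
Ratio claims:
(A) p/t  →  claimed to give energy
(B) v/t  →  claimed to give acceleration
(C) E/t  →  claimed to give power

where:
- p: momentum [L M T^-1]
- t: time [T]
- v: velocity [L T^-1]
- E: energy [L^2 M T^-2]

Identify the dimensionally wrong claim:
(A) p/t does not give energy

(A) p/t: [L M T^-2] ≠ energy [L^2 M T^-2] ✗
(B) v/t: [L T^-2] = acceleration [L T^-2] ✓
(C) E/t: [L^2 M T^-3] = power [L^2 M T^-3] ✓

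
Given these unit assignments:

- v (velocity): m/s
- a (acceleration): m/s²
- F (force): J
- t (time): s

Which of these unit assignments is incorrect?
F

The variable F (force) should have units N, not J.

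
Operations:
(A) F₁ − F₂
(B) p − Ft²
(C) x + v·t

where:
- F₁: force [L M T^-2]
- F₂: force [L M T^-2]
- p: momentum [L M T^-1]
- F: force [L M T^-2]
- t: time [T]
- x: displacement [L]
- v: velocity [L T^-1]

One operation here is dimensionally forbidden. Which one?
(B) p − Ft²

(A) F₁ − F₂: F₁ [L M T^-2] and F₂ [L M T^-2] — same dimensions ✓
(B) p − Ft²: p [L M T^-1] and Ft² [L M] — different dimensions cannot be added/subtracted ✗
(C) x + v·t: x [L] and v·t [L] — same dimensions ✓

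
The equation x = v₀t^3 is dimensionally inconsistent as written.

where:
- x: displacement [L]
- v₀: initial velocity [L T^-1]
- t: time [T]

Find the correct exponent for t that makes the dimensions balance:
The exponent of t should be 1: x = v₀t

The LHS x has dimensions [L]; t has dimensions [T].
As written, the RHS v₀t^3 (exponent 3 on t) has dimensions [L T^2], which does not match.
With exponent 1, the RHS v₀t has dimensions [L], matching the LHS.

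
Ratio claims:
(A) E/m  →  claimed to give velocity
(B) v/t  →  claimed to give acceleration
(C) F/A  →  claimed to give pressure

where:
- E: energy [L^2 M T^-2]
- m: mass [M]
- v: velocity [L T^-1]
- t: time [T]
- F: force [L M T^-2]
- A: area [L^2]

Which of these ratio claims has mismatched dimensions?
(A) E/m does not give velocity

(A) E/m: [L^2 T^-2] ≠ velocity [L T^-1] ✗
(B) v/t: [L T^-2] = acceleration [L T^-2] ✓
(C) F/A: [L^-1 M T^-2] = pressure [L^-1 M T^-2] ✓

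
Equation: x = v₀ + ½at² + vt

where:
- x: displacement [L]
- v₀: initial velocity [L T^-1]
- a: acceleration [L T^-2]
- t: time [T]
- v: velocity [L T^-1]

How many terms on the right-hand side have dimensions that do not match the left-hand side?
1

LHS x: [L]
- v₀: [L T^-1] ✗
- ½at²: [L] ✓
- vt: [L] ✓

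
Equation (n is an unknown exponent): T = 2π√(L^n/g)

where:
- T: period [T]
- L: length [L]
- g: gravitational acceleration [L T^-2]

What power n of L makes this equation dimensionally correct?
n = 1

T has dimensions [T]; L has dimensions [L].
With n = 1: 2π√(L^1/g) has dimensions [T], matching the LHS ✓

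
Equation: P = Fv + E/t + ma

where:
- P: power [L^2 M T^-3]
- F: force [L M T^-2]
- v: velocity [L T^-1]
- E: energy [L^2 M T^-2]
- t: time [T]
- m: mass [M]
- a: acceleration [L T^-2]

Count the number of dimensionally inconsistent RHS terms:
1

LHS P: [L^2 M T^-3]
- Fv: [L^2 M T^-3] ✓
- E/t: [L^2 M T^-3] ✓
- ma: [L M T^-2] ✗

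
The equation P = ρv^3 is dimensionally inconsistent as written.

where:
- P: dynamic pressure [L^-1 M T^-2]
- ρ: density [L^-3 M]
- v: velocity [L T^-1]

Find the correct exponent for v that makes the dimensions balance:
The exponent of v should be 2: P = ρv^2

The LHS P has dimensions [L^-1 M T^-2]; v has dimensions [L T^-1].
As written, the RHS ρv^3 (exponent 3 on v) has dimensions [M T^-3], which does not match.
With exponent 2, the RHS ρv^2 has dimensions [L^-1 M T^-2], matching the LHS.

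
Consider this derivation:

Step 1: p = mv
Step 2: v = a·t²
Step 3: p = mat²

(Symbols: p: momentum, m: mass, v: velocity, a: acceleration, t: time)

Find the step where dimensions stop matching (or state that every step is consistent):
Step 2

Step 1: p = mv → LHS [L M T^-1], RHS [L M T^-1] ✓
Step 2: v = a·t² → LHS [L T^-1], RHS [L] ✗

The first dimensional inconsistency appears in step 2: v = a·t²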